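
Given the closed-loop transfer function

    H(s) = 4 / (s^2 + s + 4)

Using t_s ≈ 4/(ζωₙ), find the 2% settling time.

Comparing s^2 + s + 4 to s^2 + 2ζωₙs + ωₙ²: ωₙ = 2 rad/s and ζ = 1/(2·2) = 0.25.
ζωₙ = 1/2 = 0.5, so t_s ≈ 4/(ζωₙ) = 4/0.5 = 8 s.

t_s ≈ 8 s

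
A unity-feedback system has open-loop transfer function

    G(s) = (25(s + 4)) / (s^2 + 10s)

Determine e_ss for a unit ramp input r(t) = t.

e_ss = 0.1000

G(s) has one pole at the origin.
This is a Type 1 system. Kv = lim_{s→0} s·G(s) = 100/10 = 10.
e_ss = 1/Kv = 1/(10) = 1/10 ≈ 0.1000.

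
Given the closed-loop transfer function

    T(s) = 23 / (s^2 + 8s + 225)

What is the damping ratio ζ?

ζ ≈ 0.2667

Compare the denominator to the standard form s^2 + 2ζωₙs + ωₙ².
ωₙ² = 225, so ωₙ = 15 rad/s.
2ζωₙ = 8, so ζ = 8/(2·15) ≈ 0.2667.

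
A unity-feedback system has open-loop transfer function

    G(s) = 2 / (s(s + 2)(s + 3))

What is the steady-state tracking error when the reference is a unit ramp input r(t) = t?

e_ss = 3

G(s) has one pole at the origin.
This is a Type 1 system. Kv = lim_{s→0} s·G(s) = 2/6 = 1/3.
e_ss = 1/Kv = 1/(1/3) = 3.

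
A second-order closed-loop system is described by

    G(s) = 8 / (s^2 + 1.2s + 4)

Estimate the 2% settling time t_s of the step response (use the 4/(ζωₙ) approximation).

Comparing s^2 + 1.2s + 4 to s^2 + 2ζωₙs + ωₙ²: ωₙ = 2 rad/s and ζ = 1.2/(2·2) = 0.3.
ζωₙ = 1.2/2 = 0.6, so t_s ≈ 4/(ζωₙ) = 4/0.6 ≈ 6.667 s.

t_s ≈ 6.667 s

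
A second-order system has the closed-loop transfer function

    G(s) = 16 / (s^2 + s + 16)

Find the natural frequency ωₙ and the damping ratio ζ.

Compare the denominator to the standard form s^2 + 2ζωₙs + ωₙ².
ωₙ² = 16, so ωₙ = 4 rad/s.
2ζωₙ = 1, so ζ = 1/(2·4) = 0.125.

ωₙ = 4 rad/s, ζ = 0.125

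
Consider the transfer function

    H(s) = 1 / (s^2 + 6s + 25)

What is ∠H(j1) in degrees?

At s = j1: numerator = 1, denominator = 24 + j6.
∠H = ∠num − ∠den = 0° − (14.036°) = -14.04°.

∠H(j1) ≈ -14.04°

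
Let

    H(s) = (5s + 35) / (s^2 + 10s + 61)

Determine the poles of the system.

s = -5 + 6j, -5 - 6j

The poles are the roots of the denominator s^2 + 10s + 61 = 0.
Using the quadratic formula: s = (-10 ± √(-144))/2 = -5 ± 6j.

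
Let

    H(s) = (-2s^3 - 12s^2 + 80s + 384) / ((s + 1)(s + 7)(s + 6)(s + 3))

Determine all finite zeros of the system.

Set the numerator to zero: -2s^3 - 12s^2 + 80s + 384 = 0, i.e. -2·(s^3 + 6s^2 - 40s - 192) = 0.
Factoring: (s + 8)(s - 6)(s + 4) = 0.

s = -8, 6, -4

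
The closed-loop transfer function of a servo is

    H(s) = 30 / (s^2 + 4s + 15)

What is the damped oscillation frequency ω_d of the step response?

Comparing s^2 + 4s + 15 to s^2 + 2ζωₙs + ωₙ²: ωₙ = √15 ≈ 3.873 rad/s and ζ = 4/(2·√15) ≈ 0.5164.
ζωₙ = 4/2 = 2, so ω_d = ωₙ√(1−ζ²) = √(ωₙ² − (ζωₙ)²) = √(15 − 2²) = √11 ≈ 3.317 rad/s.

ω_d ≈ 3.317 rad/s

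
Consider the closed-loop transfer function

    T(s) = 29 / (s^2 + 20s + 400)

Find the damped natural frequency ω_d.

Comparing s^2 + 20s + 400 to s^2 + 2ζωₙs + ωₙ²: ωₙ = 20 rad/s and ζ = 20/(2·20) = 0.5.
ζωₙ = 20/2 = 10, so ω_d = ωₙ√(1−ζ²) = √(ωₙ² − (ζωₙ)²) = √(400 − 10²) = √300 ≈ 17.32 rad/s.

ω_d ≈ 17.32 rad/s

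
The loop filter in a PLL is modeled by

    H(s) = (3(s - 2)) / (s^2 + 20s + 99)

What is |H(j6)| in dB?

Substitute s = j6: numerator = -6 + j18, denominator = 63 + j120.
|H(j6)| = |-6 + j18| / |63 + j120| = 18.974 / 135.53 ≈ 0.1400.
In decibels: 20·log₁₀(0.1400) ≈ -17.1 dB.

|H(j6)|_dB ≈ -17.1 dB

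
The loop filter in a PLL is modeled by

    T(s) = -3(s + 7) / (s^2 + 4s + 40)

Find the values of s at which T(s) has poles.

s = -2 + 6j, -2 - 6j

The poles are the roots of the denominator s^2 + 4s + 40 = 0.
Using the quadratic formula: s = (-4 ± √(-144))/2 = -2 ± 6j.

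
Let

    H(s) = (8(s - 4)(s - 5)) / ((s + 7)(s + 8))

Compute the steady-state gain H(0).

H(0) = 20/7 ≈ 2.857

At s = 0 each factor (s + a) contributes a and each (s^2 + bs + c) contributes c.
H(0) = 8·(-4) · (-5) / ((7) · (8)) = 160/56 = 20/7.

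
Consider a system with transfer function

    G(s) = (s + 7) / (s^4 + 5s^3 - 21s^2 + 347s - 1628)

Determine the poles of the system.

The poles are the roots of the denominator s^4 + 5s^3 - 21s^2 + 347s - 1628 = 0.
Trying s = -11: the polynomial evaluates to 0, so (s + 11) is a factor.
Dividing out leaves s^3 - 6s^2 + 45s - 148 = 0.
This factors further as (s^2 - 2s + 37)(s - 4) = 0.

s = 1 ± 6j, -11, 4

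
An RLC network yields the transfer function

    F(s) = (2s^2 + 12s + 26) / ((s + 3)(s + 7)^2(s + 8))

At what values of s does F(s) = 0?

s = -3 ± 2j

Set the numerator to zero: 2s^2 + 12s + 26 = 0, i.e. 2·(s^2 + 6s + 13) = 0.
Factoring: (s^2 + 6s + 13) = 0.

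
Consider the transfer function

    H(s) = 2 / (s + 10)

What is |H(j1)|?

Substitute s = j1: numerator = 2, denominator = 10 + j1.
|H(j1)| = |2| / |10 + j1| = 2 / 10.050 ≈ 0.1990.

|H(j1)| ≈ 0.1990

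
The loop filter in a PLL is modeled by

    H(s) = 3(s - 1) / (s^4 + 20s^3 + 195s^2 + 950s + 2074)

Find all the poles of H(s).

s = -5 ± 3j, -5 ± 6j

The poles are the roots of the denominator s^4 + 20s^3 + 195s^2 + 950s + 2074 = 0.
No real roots exist; factor into two real quadratics: (s^2 + 10s + 34)(s^2 + 10s + 61) = 0.
Each quadratic gives a conjugate pair via the quadratic formula.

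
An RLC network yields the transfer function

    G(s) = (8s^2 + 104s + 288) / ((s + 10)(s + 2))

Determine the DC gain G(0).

Set s = 0: G(0) = (288) / (20) = 72/5.

G(0) = 72/5 ≈ 14.40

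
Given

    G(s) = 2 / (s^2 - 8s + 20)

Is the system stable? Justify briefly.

unstable

The denominator s^2 - 8s + 20 factors as (s^2 - 8s + 20), giving poles at s = 4 ± 2j.
Since the pole(s) at s = 4 + 2j, 4 - 2j lie in the right half-plane, the system is unstable.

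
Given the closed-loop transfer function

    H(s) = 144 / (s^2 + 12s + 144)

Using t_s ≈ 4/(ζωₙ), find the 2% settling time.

t_s ≈ 0.6667 s

Comparing s^2 + 12s + 144 to s^2 + 2ζωₙs + ωₙ²: ωₙ = 12 rad/s and ζ = 12/(2·12) = 0.5.
ζωₙ = 12/2 = 6, so t_s ≈ 4/(ζωₙ) = 4/6 ≈ 0.6667 s.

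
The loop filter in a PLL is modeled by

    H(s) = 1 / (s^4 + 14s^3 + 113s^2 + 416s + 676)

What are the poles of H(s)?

s = -3 ± 2j, -4 ± 6j

The poles are the roots of the denominator s^4 + 14s^3 + 113s^2 + 416s + 676 = 0.
No real roots exist; factor into two real quadratics: (s^2 + 6s + 13)(s^2 + 8s + 52) = 0.
Each quadratic gives a conjugate pair via the quadratic formula.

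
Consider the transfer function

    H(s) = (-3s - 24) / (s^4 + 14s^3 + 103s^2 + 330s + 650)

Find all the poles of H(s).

s = -5 + 5j, -5 - 5j, -2 + 3j, -2 - 3j

The poles are the roots of the denominator s^4 + 14s^3 + 103s^2 + 330s + 650 = 0.
No real roots exist; factor into two real quadratics: (s^2 + 10s + 50)(s^2 + 4s + 13) = 0.
Each quadratic gives a conjugate pair via the quadratic formula.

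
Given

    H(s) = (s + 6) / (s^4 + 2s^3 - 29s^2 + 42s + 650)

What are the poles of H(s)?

s = -5 ± j, 4 ± 3j

The poles are the roots of the denominator s^4 + 2s^3 - 29s^2 + 42s + 650 = 0.
No real roots exist; factor into two real quadratics: (s^2 + 10s + 26)(s^2 - 8s + 25) = 0.
Each quadratic gives a conjugate pair via the quadratic formula.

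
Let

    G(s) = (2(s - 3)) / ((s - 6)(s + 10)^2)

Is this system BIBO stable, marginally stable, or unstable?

unstable

The poles can be read from the denominator factors: s = 6, -10, -10.
Since the pole(s) at s = 6 lie in the right half-plane, the system is unstable.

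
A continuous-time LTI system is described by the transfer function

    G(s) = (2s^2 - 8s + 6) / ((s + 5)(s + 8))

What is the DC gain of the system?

G(0) = 3/20 ≈ 0.1500

Set s = 0: G(0) = (6) / (40) = 3/20.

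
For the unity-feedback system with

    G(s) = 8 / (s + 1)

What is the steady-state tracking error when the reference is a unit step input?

e_ss = 0.1111

G(s) has no poles at the origin.
This is a Type 0 system. Kp = lim_{s→0} G(s) = 8/1.
e_ss = 1/(1 + Kp) = 1/(1 + 8) = 1/9 ≈ 0.1111.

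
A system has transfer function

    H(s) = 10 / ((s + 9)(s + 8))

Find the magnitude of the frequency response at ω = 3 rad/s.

Substitute s = j3: numerator = 10, denominator = 63 + j51.
|H(j3)| = |10| / |63 + j51| = 10 / 81.056 ≈ 0.1234.

|H(j3)| ≈ 0.1234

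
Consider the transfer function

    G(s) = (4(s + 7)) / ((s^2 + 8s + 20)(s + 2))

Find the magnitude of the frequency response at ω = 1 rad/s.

|G(j1)| ≈ 0.6136

Substitute s = j1: numerator = 28 + j4, denominator = 30 + j35.
|G(j1)| = |28 + j4| / |30 + j35| = 28.284 / 46.098 ≈ 0.6136.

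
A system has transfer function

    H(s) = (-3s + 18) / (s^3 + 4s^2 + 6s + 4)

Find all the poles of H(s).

The poles are the roots of the denominator s^3 + 4s^2 + 6s + 4 = 0.
Trying s = -2: the polynomial evaluates to 0, so (s + 2) is a factor.
Dividing out leaves s^2 + 2s + 2 = 0.
The quadratic formula then gives s = -1 ± 1j.

s = -1 ± j, -2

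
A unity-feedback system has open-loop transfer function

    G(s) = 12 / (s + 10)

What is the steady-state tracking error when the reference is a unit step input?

G(s) has no poles at the origin.
This is a Type 0 system. Kp = lim_{s→0} G(s) = 12/10 = 6/5.
e_ss = 1/(1 + Kp) = 1/(1 + 6/5) = 5/11 ≈ 0.4545.

e_ss = 0.4545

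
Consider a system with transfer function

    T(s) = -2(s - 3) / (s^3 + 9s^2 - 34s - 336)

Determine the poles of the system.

s = -8, -7, 6

The poles are the roots of the denominator s^3 + 9s^2 - 34s - 336 = 0.
Trying s = -8: the polynomial evaluates to 0, so (s + 8) is a factor.
Dividing out leaves s^2 + s - 42 = 0.
Factoring the quadratic: (s + 7)(s - 6) = 0.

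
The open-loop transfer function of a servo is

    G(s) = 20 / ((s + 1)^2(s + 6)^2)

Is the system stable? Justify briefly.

The poles can be read from the denominator factors: s = -1, -1, -6, -6.
Since all poles lie strictly in the left half-plane, the system is stable.

stable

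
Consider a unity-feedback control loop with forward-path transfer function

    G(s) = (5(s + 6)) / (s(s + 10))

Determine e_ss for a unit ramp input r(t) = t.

e_ss = 0.3333

G(s) has one pole at the origin.
This is a Type 1 system. Kv = lim_{s→0} s·G(s) = 30/10 = 3.
e_ss = 1/Kv = 1/(3) = 1/3 ≈ 0.3333.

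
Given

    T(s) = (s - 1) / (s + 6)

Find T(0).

Set s = 0: T(0) = (-1) / (6) = -1/6.

T(0) = -1/6 ≈ -0.1667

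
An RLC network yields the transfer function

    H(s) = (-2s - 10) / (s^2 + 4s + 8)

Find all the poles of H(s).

The poles are the roots of the denominator s^2 + 4s + 8 = 0.
Using the quadratic formula: s = (-4 ± √(-16))/2 = -2 ± 2j.

s = -2 ± 2j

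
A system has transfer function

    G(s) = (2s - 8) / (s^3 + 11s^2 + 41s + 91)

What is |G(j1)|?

|G(j1)| ≈ 0.09220

Substitute s = j1: numerator = -8 + j2, denominator = 80 + j40.
|G(j1)| = |-8 + j2| / |80 + j40| = 8.2462 / 89.443 ≈ 0.09220.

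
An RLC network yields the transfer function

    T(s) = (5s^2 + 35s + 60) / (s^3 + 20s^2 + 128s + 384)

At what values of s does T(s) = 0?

s = -3, -4

Set the numerator to zero: 5s^2 + 35s + 60 = 0, i.e. 5·(s^2 + 7s + 12) = 0.
Factoring: (s + 3)(s + 4) = 0.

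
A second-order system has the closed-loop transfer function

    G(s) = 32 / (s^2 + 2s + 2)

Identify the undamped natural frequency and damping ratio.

ωₙ ≈ 1.414 rad/s, ζ ≈ 0.7071

Compare the denominator to the standard form s^2 + 2ζωₙs + ωₙ².
ωₙ² = 2, so ωₙ = √2 ≈ 1.414 rad/s.
2ζωₙ = 2, so ζ = 2/(2·√2) ≈ 0.7071.
With ζ = 0.7071 the response is underdamped.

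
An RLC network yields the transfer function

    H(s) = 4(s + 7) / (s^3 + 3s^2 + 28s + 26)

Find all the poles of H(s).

The poles are the roots of the denominator s^3 + 3s^2 + 28s + 26 = 0.
Trying s = -1: the polynomial evaluates to 0, so (s + 1) is a factor.
Dividing out leaves s^2 + 2s + 26 = 0.
The quadratic formula then gives s = -1 ± 5j.

s = -1 ± 5j, -1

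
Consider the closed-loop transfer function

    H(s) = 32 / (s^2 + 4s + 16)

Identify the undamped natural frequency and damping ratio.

ωₙ = 4 rad/s, ζ = 0.5

Compare the denominator to the standard form s^2 + 2ζωₙs + ωₙ².
ωₙ² = 16, so ωₙ = 4 rad/s.
2ζωₙ = 4, so ζ = 4/(2·4) = 0.5.
With ζ = 0.5 the response is underdamped.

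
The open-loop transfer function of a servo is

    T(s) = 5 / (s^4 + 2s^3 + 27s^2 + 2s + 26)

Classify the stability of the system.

marginally stable

The denominator s^4 + 2s^3 + 27s^2 + 2s + 26 factors as (s^2 + 1)(s^2 + 2s + 26), giving poles at s = ±j, -1 ± 5j.
Since the simple pole(s) at s = ±j lie on the jω-axis with none in the right half-plane, the system is marginally stable.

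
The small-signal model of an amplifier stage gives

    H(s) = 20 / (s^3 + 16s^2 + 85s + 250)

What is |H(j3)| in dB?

Substitute s = j3: numerator = 20, denominator = 106 + j228.
|H(j3)| = |20| / |106 + j228| = 20 / 251.44 ≈ 0.07954.
In decibels: 20·log₁₀(0.07954) ≈ -22.0 dB.

|H(j3)|_dB ≈ -22.0 dB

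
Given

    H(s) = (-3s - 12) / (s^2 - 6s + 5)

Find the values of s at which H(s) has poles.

The poles are the roots of the denominator s^2 - 6s + 5 = 0.
Factoring: (s - 5)(s - 1) = 0, so s = 5 and s = 1.

s = 5, 1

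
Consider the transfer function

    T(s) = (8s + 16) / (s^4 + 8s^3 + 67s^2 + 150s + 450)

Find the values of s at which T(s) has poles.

The poles are the roots of the denominator s^4 + 8s^3 + 67s^2 + 150s + 450 = 0.
No real roots exist; factor into two real quadratics: (s^2 + 2s + 10)(s^2 + 6s + 45) = 0.
Each quadratic gives a conjugate pair via the quadratic formula.

s = -1 ± 3j, -3 ± 6j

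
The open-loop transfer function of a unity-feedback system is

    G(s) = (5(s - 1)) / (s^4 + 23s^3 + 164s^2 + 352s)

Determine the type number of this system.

The denominator has 1 factor of s at the origin (free integrator), so this is a Type 1 system.

Type 1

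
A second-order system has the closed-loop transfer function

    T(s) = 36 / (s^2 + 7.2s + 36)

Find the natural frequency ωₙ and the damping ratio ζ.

Compare the denominator to the standard form s^2 + 2ζωₙs + ωₙ².
ωₙ² = 36, so ωₙ = 6 rad/s.
2ζωₙ = 7.2, so ζ = 7.2/(2·6) = 0.6.

ωₙ = 6 rad/s, ζ = 0.6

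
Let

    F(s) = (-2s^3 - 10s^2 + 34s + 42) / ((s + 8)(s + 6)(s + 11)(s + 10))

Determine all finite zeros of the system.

Set the numerator to zero: -2s^3 - 10s^2 + 34s + 42 = 0, i.e. -2·(s^3 + 5s^2 - 17s - 21) = 0.
Factoring: (s + 1)(s + 7)(s - 3) = 0.

s = -1, -7, 3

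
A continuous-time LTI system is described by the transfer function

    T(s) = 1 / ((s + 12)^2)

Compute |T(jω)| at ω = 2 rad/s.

Substitute s = j2: numerator = 1, denominator = 140 + j48.
|T(j2)| = |1| / |140 + j48| = 1 / 148 ≈ 0.006757.

|T(j2)| ≈ 0.006757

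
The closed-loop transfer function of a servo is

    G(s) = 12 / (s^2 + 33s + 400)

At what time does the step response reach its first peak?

Comparing s^2 + 33s + 400 to s^2 + 2ζωₙs + ωₙ²: ωₙ = 20 rad/s and ζ = 33/(2·20) = 0.825.
ζωₙ = 33/2 = 16.5, so ω_d = ωₙ√(1−ζ²) = √(ωₙ² − (ζωₙ)²) = √(400 − 16.5²) = √127.75 ≈ 11.30 rad/s.
t_p = π/ω_d = π/11.30 ≈ 0.2780 s.

t_p ≈ 0.2780 s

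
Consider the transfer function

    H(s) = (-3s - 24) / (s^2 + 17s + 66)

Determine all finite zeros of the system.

Set the numerator to zero: -3s - 24 = 0, i.e. -3·(s + 8) = 0.
So s = -8.

s = -8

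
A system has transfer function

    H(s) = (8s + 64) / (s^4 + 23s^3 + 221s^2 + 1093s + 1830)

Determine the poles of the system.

The poles are the roots of the denominator s^4 + 23s^3 + 221s^2 + 1093s + 1830 = 0.
Trying s = -10: the polynomial evaluates to 0, so (s + 10) is a factor.
Dividing out leaves s^3 + 13s^2 + 91s + 183 = 0.
This factors further as (s^2 + 10s + 61)(s + 3) = 0.

s = -10, -5 ± 6j, -3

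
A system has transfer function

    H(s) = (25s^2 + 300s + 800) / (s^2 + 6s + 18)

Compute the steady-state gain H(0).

H(0) = 400/9 ≈ 44.44

Set s = 0: H(0) = (800) / (18) = 400/9.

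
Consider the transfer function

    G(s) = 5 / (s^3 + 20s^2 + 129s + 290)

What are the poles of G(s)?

The poles are the roots of the denominator s^3 + 20s^2 + 129s + 290 = 0.
Trying s = -10: the polynomial evaluates to 0, so (s + 10) is a factor.
Dividing out leaves s^2 + 10s + 29 = 0.
The quadratic formula then gives s = -5 ± 2j.

s = -5 + 2j, -5 - 2j, -10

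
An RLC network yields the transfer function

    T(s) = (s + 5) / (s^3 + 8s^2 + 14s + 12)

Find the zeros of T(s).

s = -5

Set the numerator to zero: s + 5 = 0.
So s = -5.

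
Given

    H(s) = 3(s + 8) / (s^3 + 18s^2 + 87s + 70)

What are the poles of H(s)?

The poles are the roots of the denominator s^3 + 18s^2 + 87s + 70 = 0.
Trying s = -10: the polynomial evaluates to 0, so (s + 10) is a factor.
Dividing out leaves s^2 + 8s + 7 = 0.
Factoring the quadratic: (s + 1)(s + 7) = 0.

s = -10, -1, -7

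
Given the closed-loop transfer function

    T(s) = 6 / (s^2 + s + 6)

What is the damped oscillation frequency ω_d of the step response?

Comparing s^2 + s + 6 to s^2 + 2ζωₙs + ωₙ²: ωₙ = √6 ≈ 2.449 rad/s and ζ = 1/(2·√6) ≈ 0.2041.
ζωₙ = 1/2 = 0.5, so ω_d = ωₙ√(1−ζ²) = √(ωₙ² − (ζωₙ)²) = √(6 − 0.5²) = √5.75 ≈ 2.398 rad/s.

ω_d ≈ 2.398 rad/s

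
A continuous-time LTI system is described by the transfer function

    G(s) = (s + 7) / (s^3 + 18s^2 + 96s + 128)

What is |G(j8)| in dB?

|G(j8)|_dB ≈ -39.9 dB

Substitute s = j8: numerator = 7 + j8, denominator = -1024 + j256.
|G(j8)| = |7 + j8| / |-1024 + j256| = 10.630 / 1055.5 ≈ 0.01007.
In decibels: 20·log₁₀(0.01007) ≈ -39.9 dB.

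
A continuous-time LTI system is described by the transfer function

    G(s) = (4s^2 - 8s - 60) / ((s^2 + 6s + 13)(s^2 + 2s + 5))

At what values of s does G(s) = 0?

s = 5, -3

Set the numerator to zero: 4s^2 - 8s - 60 = 0, i.e. 4·(s^2 - 2s - 15) = 0.
Factoring: (s - 5)(s + 3) = 0.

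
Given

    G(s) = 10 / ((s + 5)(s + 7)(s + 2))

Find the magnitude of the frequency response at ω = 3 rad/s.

Substitute s = j3: numerator = 10, denominator = -56 + j150.
|G(j3)| = |10| / |-56 + j150| = 10 / 160.11 ≈ 0.06246.

|G(j3)| ≈ 0.06246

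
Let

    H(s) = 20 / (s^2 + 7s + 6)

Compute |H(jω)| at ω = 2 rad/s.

|H(j2)| ≈ 1.414

Substitute s = j2: numerator = 20, denominator = 2 + j14.
|H(j2)| = |20| / |2 + j14| = 20 / 14.142 ≈ 1.414.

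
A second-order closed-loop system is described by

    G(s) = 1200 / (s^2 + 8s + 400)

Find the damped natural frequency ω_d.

Comparing s^2 + 8s + 400 to s^2 + 2ζωₙs + ωₙ²: ωₙ = 20 rad/s and ζ = 8/(2·20) = 0.2.
ζωₙ = 8/2 = 4, so ω_d = ωₙ√(1−ζ²) = √(ωₙ² − (ζωₙ)²) = √(400 − 4²) = √384 ≈ 19.60 rad/s.

ω_d ≈ 19.60 rad/s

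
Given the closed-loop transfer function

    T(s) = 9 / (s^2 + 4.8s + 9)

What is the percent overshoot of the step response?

Comparing s^2 + 4.8s + 9 to s^2 + 2ζωₙs + ωₙ²: ωₙ = 3 rad/s and ζ = 4.8/(2·3) = 0.8.
%OS = 100·exp(−πζ/√(1−ζ²)) = 100·exp(−π·0.8/√(1−0.8²)) ≈ 1.52%.

%OS ≈ 1.52%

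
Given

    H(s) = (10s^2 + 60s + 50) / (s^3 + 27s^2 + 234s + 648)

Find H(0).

H(0) = 25/324 ≈ 0.07716

Set s = 0: H(0) = (50) / (648) = 25/324.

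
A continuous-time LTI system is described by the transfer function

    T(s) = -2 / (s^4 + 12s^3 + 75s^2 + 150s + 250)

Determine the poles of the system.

s = -1 ± 2j, -5 ± 5j

The poles are the roots of the denominator s^4 + 12s^3 + 75s^2 + 150s + 250 = 0.
No real roots exist; factor into two real quadratics: (s^2 + 2s + 5)(s^2 + 10s + 50) = 0.
Each quadratic gives a conjugate pair via the quadratic formula.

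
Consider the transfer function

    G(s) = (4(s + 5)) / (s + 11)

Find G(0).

At s = 0 each factor (s + a) contributes a and each (s^2 + bs + c) contributes c.
G(0) = 4·(5) / ((11)) = 20/11 = 20/11.

G(0) = 20/11 ≈ 1.818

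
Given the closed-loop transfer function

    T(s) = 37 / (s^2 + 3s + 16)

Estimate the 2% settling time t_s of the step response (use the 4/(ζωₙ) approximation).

t_s ≈ 2.667 s

Comparing s^2 + 3s + 16 to s^2 + 2ζωₙs + ωₙ²: ωₙ = 4 rad/s and ζ = 3/(2·4) = 0.375.
ζωₙ = 3/2 = 1.5, so t_s ≈ 4/(ζωₙ) = 4/1.5 ≈ 2.667 s.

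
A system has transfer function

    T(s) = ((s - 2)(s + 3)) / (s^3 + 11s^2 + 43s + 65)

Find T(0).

T(0) = -6/65 ≈ -0.09231

Set s = 0: T(0) = (-6) / (65) = -6/65.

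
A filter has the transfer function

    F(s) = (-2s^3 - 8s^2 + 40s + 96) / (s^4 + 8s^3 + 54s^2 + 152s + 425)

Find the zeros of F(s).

s = -2, 4, -6

Set the numerator to zero: -2s^3 - 8s^2 + 40s + 96 = 0, i.e. -2·(s^3 + 4s^2 - 20s - 48) = 0.
Factoring: (s + 2)(s - 4)(s + 6) = 0.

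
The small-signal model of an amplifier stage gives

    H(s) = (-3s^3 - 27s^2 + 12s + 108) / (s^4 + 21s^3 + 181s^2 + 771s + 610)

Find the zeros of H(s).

Set the numerator to zero: -3s^3 - 27s^2 + 12s + 108 = 0, i.e. -3·(s^3 + 9s^2 - 4s - 36) = 0.
Factoring: (s + 9)(s + 2)(s - 2) = 0.

s = -9, -2, 2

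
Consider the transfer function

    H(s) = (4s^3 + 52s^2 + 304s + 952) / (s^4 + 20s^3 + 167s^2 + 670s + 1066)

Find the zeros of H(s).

Set the numerator to zero: 4s^3 + 52s^2 + 304s + 952 = 0, i.e. 4·(s^3 + 13s^2 + 76s + 238) = 0.
Factoring: (s^2 + 6s + 34)(s + 7) = 0.

s = -3 ± 5j, -7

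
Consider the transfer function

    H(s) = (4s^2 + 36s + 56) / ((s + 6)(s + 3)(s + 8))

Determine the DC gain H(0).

Set s = 0: H(0) = (56) / (144) = 7/18.

H(0) = 7/18 ≈ 0.3889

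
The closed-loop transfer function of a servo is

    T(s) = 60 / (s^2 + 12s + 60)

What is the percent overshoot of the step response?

%OS ≈ 2.13%

Comparing s^2 + 12s + 60 to s^2 + 2ζωₙs + ωₙ²: ωₙ = √60 ≈ 7.746 rad/s and ζ = 12/(2·√60) ≈ 0.7746.
%OS = 100·exp(−πζ/√(1−ζ²)) = 100·exp(−π·0.7746/√(1−0.7746²)) ≈ 2.13%.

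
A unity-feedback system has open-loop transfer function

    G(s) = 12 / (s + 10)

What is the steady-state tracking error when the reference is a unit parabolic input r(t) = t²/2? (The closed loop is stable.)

e_ss = ∞

G(s) has no poles at the origin.
This is a Type 0 system; Ka = lim_{s→0} s^2·G(s) = 0, so the steady-state error for a parabola input is infinite.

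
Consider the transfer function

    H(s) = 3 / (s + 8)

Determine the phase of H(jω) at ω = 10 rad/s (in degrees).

At s = j10: numerator = 3, denominator = 8 + j10.
∠H = ∠num − ∠den = 0° − (51.340°) = -51.34°.

∠H(j10) ≈ -51.34°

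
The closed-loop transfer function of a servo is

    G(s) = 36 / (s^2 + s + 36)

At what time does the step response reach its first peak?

t_p ≈ 0.5254 s

Comparing s^2 + s + 36 to s^2 + 2ζωₙs + ωₙ²: ωₙ = 6 rad/s and ζ = 1/(2·6) ≈ 0.08333.
ζωₙ = 1/2 = 0.5, so ω_d = ωₙ√(1−ζ²) = √(ωₙ² − (ζωₙ)²) = √(36 − 0.5²) = √35.75 ≈ 5.979 rad/s.
t_p = π/ω_d = π/5.979 ≈ 0.5254 s.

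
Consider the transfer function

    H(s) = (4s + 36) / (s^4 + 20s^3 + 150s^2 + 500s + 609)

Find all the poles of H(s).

The poles are the roots of the denominator s^4 + 20s^3 + 150s^2 + 500s + 609 = 0.
Trying s = -3: the polynomial evaluates to 0, so (s + 3) is a factor.
Dividing out leaves s^3 + 17s^2 + 99s + 203 = 0.
This factors further as (s^2 + 10s + 29)(s + 7) = 0.

s = -5 ± 2j, -3, -7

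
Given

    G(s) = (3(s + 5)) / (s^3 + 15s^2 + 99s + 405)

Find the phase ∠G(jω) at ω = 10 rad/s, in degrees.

At s = j10: numerator = 15 + j30, denominator = -1095 - j10.
∠G = ∠num − ∠den = 63.435° − (-179.48°) = 242.9°, which wraps to -117.1°.

∠G(j10) ≈ -117.1°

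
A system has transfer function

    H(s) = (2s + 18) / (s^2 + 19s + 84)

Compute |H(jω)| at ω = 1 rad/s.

Substitute s = j1: numerator = 18 + j2, denominator = 83 + j19.
|H(j1)| = |18 + j2| / |83 + j19| = 18.111 / 85.147 ≈ 0.2127.

|H(j1)| ≈ 0.2127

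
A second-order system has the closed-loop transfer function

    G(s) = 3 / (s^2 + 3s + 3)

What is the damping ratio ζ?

ζ ≈ 0.8660

Compare the denominator to the standard form s^2 + 2ζωₙs + ωₙ².
ωₙ² = 3, so ωₙ = √3 ≈ 1.732 rad/s.
2ζωₙ = 3, so ζ = 3/(2·√3) ≈ 0.8660.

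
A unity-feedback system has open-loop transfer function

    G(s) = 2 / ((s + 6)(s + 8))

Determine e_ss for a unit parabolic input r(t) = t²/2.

e_ss = ∞

G(s) has no poles at the origin.
This is a Type 0 system; Ka = lim_{s→0} s^2·G(s) = 0, so the steady-state error for a parabola input is infinite.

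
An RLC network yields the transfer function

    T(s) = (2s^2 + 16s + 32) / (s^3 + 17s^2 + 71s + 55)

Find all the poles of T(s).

The poles are the roots of the denominator s^3 + 17s^2 + 71s + 55 = 0.
Trying s = -1: the polynomial evaluates to 0, so (s + 1) is a factor.
Dividing out leaves s^2 + 16s + 55 = 0.
Factoring the quadratic: (s + 5)(s + 11) = 0.

s = -1, -5, -11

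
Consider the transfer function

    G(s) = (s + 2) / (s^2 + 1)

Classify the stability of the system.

The denominator s^2 + 1 factors as (s^2 + 1), giving poles at s = ±j.
Since the simple pole(s) at s = ±j lie on the jω-axis with none in the right half-plane, the system is marginally stable.

marginally stable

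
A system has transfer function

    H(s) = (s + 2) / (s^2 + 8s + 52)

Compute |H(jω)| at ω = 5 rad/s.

Substitute s = j5: numerator = 2 + j5, denominator = 27 + j40.
|H(j5)| = |2 + j5| / |27 + j40| = 5.3852 / 48.260 ≈ 0.1116.

|H(j5)| ≈ 0.1116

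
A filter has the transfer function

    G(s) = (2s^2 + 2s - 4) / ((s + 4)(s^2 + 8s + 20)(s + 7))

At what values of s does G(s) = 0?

Set the numerator to zero: 2s^2 + 2s - 4 = 0, i.e. 2·(s^2 + s - 2) = 0.
Factoring: (s + 2)(s - 1) = 0.

s = -2, 1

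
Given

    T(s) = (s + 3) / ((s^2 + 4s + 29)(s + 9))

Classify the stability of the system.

stable

The poles can be read from the denominator factors: s = -2 ± 5j, -9.
Since all poles lie strictly in the left half-plane, the system is stable.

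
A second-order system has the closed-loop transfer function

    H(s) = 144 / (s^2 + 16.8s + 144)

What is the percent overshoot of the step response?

%OS ≈ 4.60%

Comparing s^2 + 16.8s + 144 to s^2 + 2ζωₙs + ωₙ²: ωₙ = 12 rad/s and ζ = 16.8/(2·12) = 0.7.
%OS = 100·exp(−πζ/√(1−ζ²)) = 100·exp(−π·0.7/√(1−0.7²)) ≈ 4.60%.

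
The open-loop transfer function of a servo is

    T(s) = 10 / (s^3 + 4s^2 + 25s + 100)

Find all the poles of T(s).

The poles are the roots of the denominator s^3 + 4s^2 + 25s + 100 = 0.
Trying s = -4: the polynomial evaluates to 0, so (s + 4) is a factor.
Dividing out leaves s^2 + 25 = 0.
The quadratic formula then gives s = 0 ± 5j.

s = 5j, -5j, -4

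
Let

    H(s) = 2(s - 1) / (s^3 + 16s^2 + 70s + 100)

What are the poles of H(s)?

The poles are the roots of the denominator s^3 + 16s^2 + 70s + 100 = 0.
Trying s = -10: the polynomial evaluates to 0, so (s + 10) is a factor.
Dividing out leaves s^2 + 6s + 10 = 0.
The quadratic formula then gives s = -3 ± 1j.

s = -3 + j, -3 - j, -10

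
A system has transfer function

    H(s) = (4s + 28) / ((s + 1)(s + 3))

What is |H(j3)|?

Substitute s = j3: numerator = 28 + j12, denominator = -6 + j12.
|H(j3)| = |28 + j12| / |-6 + j12| = 30.463 / 13.416 ≈ 2.271.

|H(j3)| ≈ 2.271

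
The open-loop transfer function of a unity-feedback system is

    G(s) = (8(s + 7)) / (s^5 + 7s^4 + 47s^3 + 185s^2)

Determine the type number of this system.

The denominator has 2 factors of s at the origin (free integrators), so this is a Type 2 system.

Type 2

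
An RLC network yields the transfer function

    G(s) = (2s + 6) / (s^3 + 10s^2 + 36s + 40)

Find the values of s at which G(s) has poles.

s = -4 + 2j, -4 - 2j, -2

The poles are the roots of the denominator s^3 + 10s^2 + 36s + 40 = 0.
Trying s = -2: the polynomial evaluates to 0, so (s + 2) is a factor.
Dividing out leaves s^2 + 8s + 20 = 0.
The quadratic formula then gives s = -4 ± 2j.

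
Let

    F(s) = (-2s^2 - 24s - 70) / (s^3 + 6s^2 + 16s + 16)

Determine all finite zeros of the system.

s = -7, -5

Set the numerator to zero: -2s^2 - 24s - 70 = 0, i.e. -2·(s^2 + 12s + 35) = 0.
Factoring: (s + 7)(s + 5) = 0.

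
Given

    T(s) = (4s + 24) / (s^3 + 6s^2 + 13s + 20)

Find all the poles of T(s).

The poles are the roots of the denominator s^3 + 6s^2 + 13s + 20 = 0.
Trying s = -4: the polynomial evaluates to 0, so (s + 4) is a factor.
Dividing out leaves s^2 + 2s + 5 = 0.
The quadratic formula then gives s = -1 ± 2j.

s = -4, -1 ± 2j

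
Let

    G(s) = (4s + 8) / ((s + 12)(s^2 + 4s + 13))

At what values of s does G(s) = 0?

Set the numerator to zero: 4s + 8 = 0, i.e. 4·(s + 2) = 0.
So s = -2.

s = -2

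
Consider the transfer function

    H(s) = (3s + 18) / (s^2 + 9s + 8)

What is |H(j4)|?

|H(j4)| ≈ 0.5866

Substitute s = j4: numerator = 18 + j12, denominator = -8 + j36.
|H(j4)| = |18 + j12| / |-8 + j36| = 21.633 / 36.878 ≈ 0.5866.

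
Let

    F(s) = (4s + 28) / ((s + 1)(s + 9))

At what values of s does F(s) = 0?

Set the numerator to zero: 4s + 28 = 0, i.e. 4·(s + 7) = 0.
So s = -7.

s = -7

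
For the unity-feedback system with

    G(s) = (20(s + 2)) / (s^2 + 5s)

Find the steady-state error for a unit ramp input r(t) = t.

G(s) has one pole at the origin.
This is a Type 1 system. Kv = lim_{s→0} s·G(s) = 40/5 = 8.
e_ss = 1/Kv = 1/(8) = 1/8 ≈ 0.1250.

e_ss = 0.1250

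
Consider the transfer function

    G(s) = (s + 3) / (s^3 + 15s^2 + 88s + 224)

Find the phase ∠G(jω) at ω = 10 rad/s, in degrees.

∠G(j10) ≈ -112.1°

At s = j10: numerator = 3 + j10, denominator = -1276 - j120.
∠G = ∠num − ∠den = 73.301° − (-174.63°) = 247.9°, which wraps to -112.1°.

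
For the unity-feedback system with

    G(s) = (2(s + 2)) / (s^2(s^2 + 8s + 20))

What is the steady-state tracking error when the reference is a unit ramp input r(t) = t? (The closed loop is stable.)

G(s) has 2 poles at the origin.
This is a Type 2 system; for a ramp input the steady-state error is zero.

e_ss = 0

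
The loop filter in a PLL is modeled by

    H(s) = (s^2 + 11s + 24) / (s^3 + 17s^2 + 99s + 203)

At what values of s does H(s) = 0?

Set the numerator to zero: s^2 + 11s + 24 = 0.
Factoring: (s + 8)(s + 3) = 0.

s = -8, -3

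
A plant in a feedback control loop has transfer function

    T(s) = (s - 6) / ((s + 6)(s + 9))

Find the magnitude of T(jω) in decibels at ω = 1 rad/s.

Substitute s = j1: numerator = -6 + j1, denominator = 53 + j15.
|T(j1)| = |-6 + j1| / |53 + j15| = 6.0828 / 55.082 ≈ 0.1104.
In decibels: 20·log₁₀(0.1104) ≈ -19.1 dB.

|T(j1)|_dB ≈ -19.1 dB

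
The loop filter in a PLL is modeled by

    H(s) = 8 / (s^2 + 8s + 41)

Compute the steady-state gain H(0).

Set s = 0: H(0) = (8) / (41) = 8/41.

H(0) = 8/41 ≈ 0.1951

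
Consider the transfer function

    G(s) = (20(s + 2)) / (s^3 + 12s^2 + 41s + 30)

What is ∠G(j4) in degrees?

∠G(j4) ≈ -84.88°

At s = j4: numerator = 40 + j80, denominator = -162 + j100.
∠G = ∠num − ∠den = 63.435° − (148.31°) = -84.88°.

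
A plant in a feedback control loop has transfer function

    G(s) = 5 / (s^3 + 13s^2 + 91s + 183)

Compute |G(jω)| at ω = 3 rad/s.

|G(j3)| ≈ 0.01963

Substitute s = j3: numerator = 5, denominator = 66 + j246.
|G(j3)| = |5| / |66 + j246| = 5 / 254.70 ≈ 0.01963.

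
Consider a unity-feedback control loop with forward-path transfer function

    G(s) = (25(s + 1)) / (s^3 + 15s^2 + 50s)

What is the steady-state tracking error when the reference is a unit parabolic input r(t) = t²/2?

G(s) has one pole at the origin.
This is a Type 1 system; Ka = lim_{s→0} s^2·G(s) = 0, so the steady-state error for a parabola input is infinite.

e_ss = ∞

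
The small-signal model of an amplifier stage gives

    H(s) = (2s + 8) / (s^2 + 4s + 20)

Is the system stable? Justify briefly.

stable

The denominator s^2 + 4s + 20 factors as (s^2 + 4s + 20), giving poles at s = -2 + 4j, -2 - 4j.
Since all poles lie strictly in the left half-plane, the system is stable.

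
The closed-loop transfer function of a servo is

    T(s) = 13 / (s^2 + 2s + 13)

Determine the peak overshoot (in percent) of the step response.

Comparing s^2 + 2s + 13 to s^2 + 2ζωₙs + ωₙ²: ωₙ = √13 ≈ 3.606 rad/s and ζ = 2/(2·√13) ≈ 0.2774.
%OS = 100·exp(−πζ/√(1−ζ²)) = 100·exp(−π·0.2774/√(1−0.2774²)) ≈ 40.4%.

%OS ≈ 40.4%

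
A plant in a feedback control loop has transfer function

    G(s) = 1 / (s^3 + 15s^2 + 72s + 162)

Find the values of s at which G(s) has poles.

The poles are the roots of the denominator s^3 + 15s^2 + 72s + 162 = 0.
Trying s = -9: the polynomial evaluates to 0, so (s + 9) is a factor.
Dividing out leaves s^2 + 6s + 18 = 0.
The quadratic formula then gives s = -3 ± 3j.

s = -3 ± 3j, -9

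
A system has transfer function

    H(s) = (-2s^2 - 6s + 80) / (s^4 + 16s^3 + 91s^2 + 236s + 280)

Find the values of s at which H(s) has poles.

The poles are the roots of the denominator s^4 + 16s^3 + 91s^2 + 236s + 280 = 0.
Trying s = -7: the polynomial evaluates to 0, so (s + 7) is a factor.
Dividing out leaves s^3 + 9s^2 + 28s + 40 = 0.
This factors further as (s^2 + 4s + 8)(s + 5) = 0.

s = -2 ± 2j, -7, -5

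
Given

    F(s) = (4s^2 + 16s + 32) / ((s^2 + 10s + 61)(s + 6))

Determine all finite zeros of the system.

Set the numerator to zero: 4s^2 + 16s + 32 = 0, i.e. 4·(s^2 + 4s + 8) = 0.
Factoring: (s^2 + 4s + 8) = 0.

s = -2 ± 2j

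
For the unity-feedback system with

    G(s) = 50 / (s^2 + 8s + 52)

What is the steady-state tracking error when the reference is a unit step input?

G(s) has no poles at the origin.
This is a Type 0 system. Kp = lim_{s→0} G(s) = 50/52 = 25/26.
e_ss = 1/(1 + Kp) = 1/(1 + 25/26) = 26/51 ≈ 0.5098.

e_ss = 0.5098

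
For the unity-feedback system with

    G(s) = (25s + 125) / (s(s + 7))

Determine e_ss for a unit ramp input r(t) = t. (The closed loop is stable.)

e_ss = 0.05600

G(s) has one pole at the origin.
This is a Type 1 system. Kv = lim_{s→0} s·G(s) = 125/7.
e_ss = 1/Kv = 1/(125/7) = 7/125 ≈ 0.05600.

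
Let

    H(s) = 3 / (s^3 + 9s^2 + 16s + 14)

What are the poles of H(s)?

The poles are the roots of the denominator s^3 + 9s^2 + 16s + 14 = 0.
Trying s = -7: the polynomial evaluates to 0, so (s + 7) is a factor.
Dividing out leaves s^2 + 2s + 2 = 0.
The quadratic formula then gives s = -1 ± 1j.

s = -1 + j, -1 - j, -7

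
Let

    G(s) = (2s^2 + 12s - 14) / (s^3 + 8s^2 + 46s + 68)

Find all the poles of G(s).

The poles are the roots of the denominator s^3 + 8s^2 + 46s + 68 = 0.
Trying s = -2: the polynomial evaluates to 0, so (s + 2) is a factor.
Dividing out leaves s^2 + 6s + 34 = 0.
The quadratic formula then gives s = -3 ± 5j.

s = -3 ± 5j, -2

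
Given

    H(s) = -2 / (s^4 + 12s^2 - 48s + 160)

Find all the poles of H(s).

The poles are the roots of the denominator s^4 + 12s^2 - 48s + 160 = 0.
No real roots exist; factor into two real quadratics: (s^2 - 4s + 8)(s^2 + 4s + 20) = 0.
Each quadratic gives a conjugate pair via the quadratic formula.

s = 2 ± 2j, -2 ± 4j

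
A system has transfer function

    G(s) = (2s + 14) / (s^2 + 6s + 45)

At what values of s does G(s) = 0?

Set the numerator to zero: 2s + 14 = 0, i.e. 2·(s + 7) = 0.
So s = -7.

s = -7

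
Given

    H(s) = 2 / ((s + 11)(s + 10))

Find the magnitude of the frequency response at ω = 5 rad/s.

|H(j5)| ≈ 0.01480

Substitute s = j5: numerator = 2, denominator = 85 + j105.
|H(j5)| = |2| / |85 + j105| = 2 / 135.09 ≈ 0.01480.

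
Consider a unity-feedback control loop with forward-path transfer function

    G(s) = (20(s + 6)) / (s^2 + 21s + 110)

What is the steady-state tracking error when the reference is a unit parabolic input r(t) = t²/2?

e_ss = ∞

G(s) has no poles at the origin.
This is a Type 0 system; Ka = lim_{s→0} s^2·G(s) = 0, so the steady-state error for a parabola input is infinite.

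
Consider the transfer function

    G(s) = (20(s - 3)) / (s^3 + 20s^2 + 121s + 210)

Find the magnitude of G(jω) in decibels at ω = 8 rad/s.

|G(j8)|_dB ≈ -16.7 dB

Substitute s = j8: numerator = -60 + j160, denominator = -1070 + j456.
|G(j8)| = |-60 + j160| / |-1070 + j456| = 170.88 / 1163.1 ≈ 0.1469.
In decibels: 20·log₁₀(0.1469) ≈ -16.7 dB.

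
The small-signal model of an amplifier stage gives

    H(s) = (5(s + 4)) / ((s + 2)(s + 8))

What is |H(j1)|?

Substitute s = j1: numerator = 20 + j5, denominator = 15 + j10.
|H(j1)| = |20 + j5| / |15 + j10| = 20.616 / 18.028 ≈ 1.144.

|H(j1)| ≈ 1.144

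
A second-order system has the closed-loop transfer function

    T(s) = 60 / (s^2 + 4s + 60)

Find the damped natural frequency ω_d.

ω_d ≈ 7.483 rad/s

Comparing s^2 + 4s + 60 to s^2 + 2ζωₙs + ωₙ²: ωₙ = √60 ≈ 7.746 rad/s and ζ = 4/(2·√60) ≈ 0.2582.
ζωₙ = 4/2 = 2, so ω_d = ωₙ√(1−ζ²) = √(ωₙ² − (ζωₙ)²) = √(60 − 2²) = √56 ≈ 7.483 rad/s.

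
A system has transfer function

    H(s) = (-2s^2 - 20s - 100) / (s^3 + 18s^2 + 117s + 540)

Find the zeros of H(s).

Set the numerator to zero: -2s^2 - 20s - 100 = 0, i.e. -2·(s^2 + 10s + 50) = 0.
Factoring: (s^2 + 10s + 50) = 0.

s = -5 ± 5j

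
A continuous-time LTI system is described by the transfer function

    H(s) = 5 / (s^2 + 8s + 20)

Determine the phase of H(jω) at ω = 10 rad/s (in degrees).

At s = j10: numerator = 5, denominator = -80 + j80.
∠H = ∠num − ∠den = 0° − (135°) = -135°.

∠H(j10) ≈ -135°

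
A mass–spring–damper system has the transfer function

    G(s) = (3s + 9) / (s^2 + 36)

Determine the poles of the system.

The poles are the roots of the denominator s^2 + 36 = 0.
Using the quadratic formula: s = (0 ± √(-144))/2 = 0 ± 6j.

s = 6j, -6j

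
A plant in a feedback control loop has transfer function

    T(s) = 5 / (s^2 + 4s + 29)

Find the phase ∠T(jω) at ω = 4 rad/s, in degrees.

∠T(j4) ≈ -50.91°

At s = j4: numerator = 5, denominator = 13 + j16.
∠T = ∠num − ∠den = 0° − (50.906°) = -50.91°.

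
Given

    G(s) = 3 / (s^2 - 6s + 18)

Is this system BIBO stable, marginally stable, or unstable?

unstable

The poles can be read from the denominator factors: s = 3 ± 3j.
Since the pole(s) at s = 3 + 3j, 3 - 3j lie in the right half-plane, the system is unstable.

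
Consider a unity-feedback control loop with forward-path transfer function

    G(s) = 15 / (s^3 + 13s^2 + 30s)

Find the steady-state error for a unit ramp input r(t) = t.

G(s) has one pole at the origin.
This is a Type 1 system. Kv = lim_{s→0} s·G(s) = 15/30 = 1/2.
e_ss = 1/Kv = 1/(1/2) = 2.

e_ss = 2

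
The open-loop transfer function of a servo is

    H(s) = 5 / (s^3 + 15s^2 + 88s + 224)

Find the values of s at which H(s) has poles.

The poles are the roots of the denominator s^3 + 15s^2 + 88s + 224 = 0.
Trying s = -7: the polynomial evaluates to 0, so (s + 7) is a factor.
Dividing out leaves s^2 + 8s + 32 = 0.
The quadratic formula then gives s = -4 ± 4j.

s = -4 + 4j, -4 - 4j, -7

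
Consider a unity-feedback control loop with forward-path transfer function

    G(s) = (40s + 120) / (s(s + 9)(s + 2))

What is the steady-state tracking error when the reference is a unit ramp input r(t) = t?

G(s) has one pole at the origin.
This is a Type 1 system. Kv = lim_{s→0} s·G(s) = 120/18 = 20/3.
e_ss = 1/Kv = 1/(20/3) = 3/20 ≈ 0.1500.

e_ss = 0.1500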